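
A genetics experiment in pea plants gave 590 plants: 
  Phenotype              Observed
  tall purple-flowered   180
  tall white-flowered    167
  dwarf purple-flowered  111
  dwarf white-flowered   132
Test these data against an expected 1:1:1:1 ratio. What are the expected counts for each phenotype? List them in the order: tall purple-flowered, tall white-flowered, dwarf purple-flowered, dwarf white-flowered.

147.5, 147.5, 147.5, 147.5

Under the 1:1:1:1 hypothesis (Σ ratio = 4, N = 590):
  tall purple-flowered: 590 × 1/4 = 147.5
  tall white-flowered: 590 × 1/4 = 147.5
  dwarf purple-flowered: 590 × 1/4 = 147.5
  dwarf white-flowered: 590 × 1/4 = 147.5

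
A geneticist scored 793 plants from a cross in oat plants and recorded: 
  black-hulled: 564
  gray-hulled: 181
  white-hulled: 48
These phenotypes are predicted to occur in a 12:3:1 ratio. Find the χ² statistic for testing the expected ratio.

8.661

Total ratio parts = 16. Expected numbers out of 793:
  black-hulled: 793 × 12/16 = 594.75
  gray-hulled: 793 × 3/16 = 148.6875
  white-hulled: 793 × 1/16 = 49.5625
χ² = Σ (O − E)² / E
  black-hulled: (564 − 594.75)² / 594.75 = 1.5898
  gray-hulled: (181 − 148.6875)² / 148.6875 = 7.0221
  white-hulled: (48 − 49.5625)² / 49.5625 = 0.0493
χ² = 1.5898 + 7.0221 + 0.0493 = 8.6612 ≈ 8.661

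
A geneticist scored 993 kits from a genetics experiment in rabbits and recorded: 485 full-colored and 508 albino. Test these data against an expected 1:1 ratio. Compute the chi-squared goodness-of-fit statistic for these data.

0.533

The 1:1 ratio has 2 parts, so with N = 993 the expected counts are:
  full-colored: 993 × 1/2 = 496.5
  albino: 993 × 1/2 = 496.5
χ² = Σ (O − E)² / E
  full-colored: (485 − 496.5)² / 496.5 = 0.2664
  albino: (508 − 496.5)² / 496.5 = 0.2664
χ² = 0.2664 + 0.2664 = 0.5328 ≈ 0.533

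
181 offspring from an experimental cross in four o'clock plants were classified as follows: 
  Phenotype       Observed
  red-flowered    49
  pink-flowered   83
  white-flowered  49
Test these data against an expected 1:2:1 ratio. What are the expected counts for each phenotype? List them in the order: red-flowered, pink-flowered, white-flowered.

Under the 1:2:1 hypothesis (Σ ratio = 4, N = 181):
  red-flowered: 181 × 1/4 = 45.25
  pink-flowered: 181 × 2/4 = 90.5
  white-flowered: 181 × 1/4 = 45.25

45.25, 90.5, 45.25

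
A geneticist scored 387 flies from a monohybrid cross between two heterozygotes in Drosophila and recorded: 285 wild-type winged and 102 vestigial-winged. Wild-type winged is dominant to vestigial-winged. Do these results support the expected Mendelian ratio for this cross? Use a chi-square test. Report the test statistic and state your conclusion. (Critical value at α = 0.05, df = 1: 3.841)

0.380; consistent

For a monohybrid cross between heterozygotes with complete dominance, the expected phenotypic ratio is 3:1.
Expected counts for N = 387 under a 3:1 ratio (total parts = 4):
  wild-type winged: 387 × 3/4 = 290.25
  vestigial-winged: 387 × 1/4 = 96.75
χ² = Σ (O − E)² / E
  wild-type winged: (285 − 290.25)² / 290.25 = 0.0950
  vestigial-winged: (102 − 96.75)² / 96.75 = 0.2849
χ² = 0.0950 + 0.2849 = 0.3799 ≈ 0.380
Degrees of freedom = 2 − 1 = 1; critical value at α = 0.05 is 3.841.
Since 0.380 < 3.841, we fail to reject the null hypothesis — the data are consistent with the 3:1 ratio.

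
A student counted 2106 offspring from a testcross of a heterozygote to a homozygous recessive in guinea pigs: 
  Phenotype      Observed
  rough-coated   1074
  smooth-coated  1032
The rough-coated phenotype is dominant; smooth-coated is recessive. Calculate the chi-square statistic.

0.838

A testcross of a heterozygote (Aa × aa) gives a 1:1 phenotypic ratio.
Expected counts for N = 2106 under a 1:1 ratio (total parts = 2):
  rough-coated: 2106 × 1/2 = 1053
  smooth-coated: 2106 × 1/2 = 1053
χ² = Σ (O − E)² / E
  rough-coated: (1074 − 1053)² / 1053 = 0.4188
  smooth-coated: (1032 − 1053)² / 1053 = 0.4188
χ² = 0.4188 + 0.4188 = 0.8376 ≈ 0.838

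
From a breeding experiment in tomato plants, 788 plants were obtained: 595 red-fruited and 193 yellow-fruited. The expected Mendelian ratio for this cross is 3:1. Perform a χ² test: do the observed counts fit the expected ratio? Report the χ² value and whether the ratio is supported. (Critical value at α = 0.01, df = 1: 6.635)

0.108; consistent

Expected counts for N = 788 under a 3:1 ratio (total parts = 4):
  red-fruited: 788 × 3/4 = 591
  yellow-fruited: 788 × 1/4 = 197
χ² = Σ (O − E)² / E
  red-fruited: (595 − 591)² / 591 = 0.0271
  yellow-fruited: (193 − 197)² / 197 = 0.0812
χ² = 0.0271 + 0.0812 = 0.1083 ≈ 0.108
Degrees of freedom = 2 − 1 = 1; critical value at α = 0.01 is 6.635.
Since 0.108 < 6.635, we fail to reject the null hypothesis — the data are consistent with the 3:1 ratio.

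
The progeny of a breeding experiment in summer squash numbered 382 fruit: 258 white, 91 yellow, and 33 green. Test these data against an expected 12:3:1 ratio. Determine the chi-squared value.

11.564

Under the 12:3:1 hypothesis (Σ ratio = 16, N = 382):
  white: 382 × 12/16 = 286.5
  yellow: 382 × 3/16 = 71.625
  green: 382 × 1/16 = 23.875
χ² = Σ (O − E)² / E
  white: (258 − 286.5)² / 286.5 = 2.8351
  yellow: (91 − 71.625)² / 71.625 = 5.2411
  green: (33 − 23.875)² / 23.875 = 3.4876
χ² = 2.8351 + 5.2411 + 3.4876 = 11.5638 ≈ 11.564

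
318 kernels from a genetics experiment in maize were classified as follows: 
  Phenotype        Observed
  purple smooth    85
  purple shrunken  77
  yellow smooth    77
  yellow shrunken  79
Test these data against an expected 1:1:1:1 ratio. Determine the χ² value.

Total ratio parts = 4. Expected numbers out of 318:
  purple smooth: 318 × 1/4 = 79.5
  purple shrunken: 318 × 1/4 = 79.5
  yellow smooth: 318 × 1/4 = 79.5
  yellow shrunken: 318 × 1/4 = 79.5
χ² = Σ (O − E)² / E
  purple smooth: (85 − 79.5)² / 79.5 = 0.3805
  purple shrunken: (77 − 79.5)² / 79.5 = 0.0786
  yellow smooth: (77 − 79.5)² / 79.5 = 0.0786
  yellow shrunken: (79 − 79.5)² / 79.5 = 0.0031
χ² = 0.3805 + 0.0786 + 0.0786 + 0.0031 = 0.5408 ≈ 0.541

0.541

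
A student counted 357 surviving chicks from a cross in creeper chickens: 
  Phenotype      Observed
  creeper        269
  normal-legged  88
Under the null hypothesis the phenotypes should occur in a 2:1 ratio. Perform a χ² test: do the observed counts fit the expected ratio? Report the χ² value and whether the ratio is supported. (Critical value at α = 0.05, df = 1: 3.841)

12.113; not consistent

The 2:1 ratio has 3 parts, so with N = 357 the expected counts are:
  creeper: 357 × 2/3 = 238
  normal-legged: 357 × 1/3 = 119
χ² = Σ (O − E)² / E
  creeper: (269 − 238)² / 238 = 4.0378
  normal-legged: (88 − 119)² / 119 = 8.0756
χ² = 4.0378 + 8.0756 = 12.1134 ≈ 12.113
Degrees of freedom = 2 − 1 = 1; critical value at α = 0.05 is 3.841.
Since 12.113 > 3.841, we reject the null hypothesis — the data do not fit the 2:1 ratio.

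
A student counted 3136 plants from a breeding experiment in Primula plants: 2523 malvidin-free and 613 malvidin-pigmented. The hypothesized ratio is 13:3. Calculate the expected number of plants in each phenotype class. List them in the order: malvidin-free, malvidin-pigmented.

2548, 588

Under the 13:3 hypothesis (Σ ratio = 16, N = 3136):
  malvidin-free: 3136 × 13/16 = 2548
  malvidin-pigmented: 3136 × 3/16 = 588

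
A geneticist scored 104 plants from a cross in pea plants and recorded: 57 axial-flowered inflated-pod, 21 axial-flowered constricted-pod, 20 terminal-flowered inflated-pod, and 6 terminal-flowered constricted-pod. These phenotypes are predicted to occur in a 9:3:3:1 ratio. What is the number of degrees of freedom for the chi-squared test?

3

A goodness-of-fit test with 4 phenotype classes has df = 4 − 1 = 3.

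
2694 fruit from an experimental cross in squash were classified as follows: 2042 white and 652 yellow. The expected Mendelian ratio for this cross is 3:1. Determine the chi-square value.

0.915

The 3:1 ratio has 4 parts, so with N = 2694 the expected counts are:
  white: 2694 × 3/4 = 2020.5
  yellow: 2694 × 1/4 = 673.5
χ² = Σ (O − E)² / E
  white: (2042 − 2020.5)² / 2020.5 = 0.2288
  yellow: (652 − 673.5)² / 673.5 = 0.6863
χ² = 0.2288 + 0.6863 = 0.9151 ≈ 0.915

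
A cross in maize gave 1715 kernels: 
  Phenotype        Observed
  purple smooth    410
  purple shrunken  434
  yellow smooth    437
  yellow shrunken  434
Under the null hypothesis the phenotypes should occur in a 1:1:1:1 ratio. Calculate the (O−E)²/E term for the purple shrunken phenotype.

0.064

Under the 1:1:1:1 hypothesis (Σ ratio = 4, N = 1715):
  purple smooth: 1715 × 1/4 = 428.75
  purple shrunken: 1715 × 1/4 = 428.75
  yellow smooth: 1715 × 1/4 = 428.75
  yellow shrunken: 1715 × 1/4 = 428.75
Contribution of purple shrunken: (434 − 428.75)² / 428.75 = 0.0643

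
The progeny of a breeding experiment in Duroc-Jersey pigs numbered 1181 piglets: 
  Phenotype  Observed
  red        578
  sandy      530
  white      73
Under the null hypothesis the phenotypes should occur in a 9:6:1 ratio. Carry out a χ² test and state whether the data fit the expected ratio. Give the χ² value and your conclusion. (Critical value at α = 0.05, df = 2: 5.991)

28.363; not consistent

Total ratio parts = 16. Expected numbers out of 1181:
  red: 1181 × 9/16 = 664.3125
  sandy: 1181 × 6/16 = 442.875
  white: 1181 × 1/16 = 73.8125
χ² = Σ (O − E)² / E
  red: (578 − 664.3125)² / 664.3125 = 11.2144
  sandy: (530 − 442.875)² / 442.875 = 17.1397
  white: (73 − 73.8125)² / 73.8125 = 0.0089
χ² = 11.2144 + 17.1397 + 0.0089 = 28.363
Degrees of freedom = 3 − 1 = 2; critical value at α = 0.05 is 5.991.
Since 28.363 > 5.991, we reject the null hypothesis — the data do not fit the 9:6:1 ratio.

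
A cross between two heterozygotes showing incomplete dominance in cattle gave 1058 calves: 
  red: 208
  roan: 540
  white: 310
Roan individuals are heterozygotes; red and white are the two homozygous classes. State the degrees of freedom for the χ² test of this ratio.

With incomplete dominance, a heterozygote × heterozygote cross gives a 1:2:1 phenotypic ratio.
A goodness-of-fit test with 3 phenotype classes has df = 3 − 1 = 2.

2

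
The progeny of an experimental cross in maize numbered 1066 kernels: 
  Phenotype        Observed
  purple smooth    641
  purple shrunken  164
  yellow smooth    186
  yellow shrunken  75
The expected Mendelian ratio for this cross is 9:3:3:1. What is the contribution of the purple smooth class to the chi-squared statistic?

2.855

The 9:3:3:1 ratio has 16 parts, so with N = 1066 the expected counts are:
  purple smooth: 1066 × 9/16 = 599.625
  purple shrunken: 1066 × 3/16 = 199.875
  yellow smooth: 1066 × 3/16 = 199.875
  yellow shrunken: 1066 × 1/16 = 66.625
Contribution of purple smooth: (641 − 599.625)² / 599.625 = 2.8549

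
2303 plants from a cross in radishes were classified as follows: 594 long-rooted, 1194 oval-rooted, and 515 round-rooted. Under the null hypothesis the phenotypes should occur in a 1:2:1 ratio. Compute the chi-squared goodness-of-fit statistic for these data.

8.557

Expected counts for N = 2303 under a 1:2:1 ratio (total parts = 4):
  long-rooted: 2303 × 1/4 = 575.75
  oval-rooted: 2303 × 2/4 = 1151.5
  round-rooted: 2303 × 1/4 = 575.75
χ² = Σ (O − E)² / E
  long-rooted: (594 − 575.75)² / 575.75 = 0.5785
  oval-rooted: (1194 − 1151.5)² / 1151.5 = 1.5686
  round-rooted: (515 − 575.75)² / 575.75 = 6.4100
χ² = 0.5785 + 1.5686 + 6.4100 = 8.5571 ≈ 8.557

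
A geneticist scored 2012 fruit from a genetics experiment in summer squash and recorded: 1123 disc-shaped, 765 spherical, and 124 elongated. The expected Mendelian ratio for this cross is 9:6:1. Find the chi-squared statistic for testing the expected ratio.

Total ratio parts = 16. Expected numbers out of 2012:
  disc-shaped: 2012 × 9/16 = 1131.75
  spherical: 2012 × 6/16 = 754.5
  elongated: 2012 × 1/16 = 125.75
χ² = Σ (O − E)² / E
  disc-shaped: (1123 − 1131.75)² / 1131.75 = 0.0676
  spherical: (765 − 754.5)² / 754.5 = 0.1461
  elongated: (124 − 125.75)² / 125.75 = 0.0244
χ² = 0.0676 + 0.1461 + 0.0244 = 0.2381 ≈ 0.238

0.238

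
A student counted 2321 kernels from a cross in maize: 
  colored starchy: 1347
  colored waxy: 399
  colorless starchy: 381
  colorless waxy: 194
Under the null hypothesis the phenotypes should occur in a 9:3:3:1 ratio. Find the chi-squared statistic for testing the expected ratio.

Expected counts for N = 2321 under a 9:3:3:1 ratio (total parts = 16):
  colored starchy: 2321 × 9/16 = 1305.5625
  colored waxy: 2321 × 3/16 = 435.1875
  colorless starchy: 2321 × 3/16 = 435.1875
  colorless waxy: 2321 × 1/16 = 145.0625
χ² = Σ (O − E)² / E
  colored starchy: (1347 − 1305.5625)² / 1305.5625 = 1.3152
  colored waxy: (399 − 435.1875)² / 435.1875 = 3.0091
  colorless starchy: (381 − 435.1875)² / 435.1875 = 6.7472
  colorless waxy: (194 − 145.0625)² / 145.0625 = 16.5093
χ² = 1.3152 + 3.0091 + 6.7472 + 16.5093 = 27.5808 ≈ 27.581

27.581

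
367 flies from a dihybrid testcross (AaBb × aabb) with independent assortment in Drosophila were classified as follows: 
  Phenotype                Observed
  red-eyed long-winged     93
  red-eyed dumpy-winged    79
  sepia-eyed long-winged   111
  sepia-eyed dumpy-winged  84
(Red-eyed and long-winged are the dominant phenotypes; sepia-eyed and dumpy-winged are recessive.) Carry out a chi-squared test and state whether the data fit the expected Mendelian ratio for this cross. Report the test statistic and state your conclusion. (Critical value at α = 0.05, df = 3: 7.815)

6.482; consistent

A dihybrid testcross with independent assortment gives a 1:1:1:1 ratio.
Total ratio parts = 4. Expected numbers out of 367:
  red-eyed long-winged: 367 × 1/4 = 91.75
  red-eyed dumpy-winged: 367 × 1/4 = 91.75
  sepia-eyed long-winged: 367 × 1/4 = 91.75
  sepia-eyed dumpy-winged: 367 × 1/4 = 91.75
χ² = Σ (O − E)² / E
  red-eyed long-winged: (93 − 91.75)² / 91.75 = 0.0170
  red-eyed dumpy-winged: (79 − 91.75)² / 91.75 = 1.7718
  sepia-eyed long-winged: (111 − 91.75)² / 91.75 = 4.0388
  sepia-eyed dumpy-winged: (84 − 91.75)² / 91.75 = 0.6546
χ² = 0.0170 + 1.7718 + 4.0388 + 0.6546 = 6.4822 ≈ 6.482
Degrees of freedom = 4 − 1 = 3; critical value at α = 0.05 is 7.815.
Since 6.482 < 7.815, we fail to reject the null hypothesis — the data are consistent with the 1:1:1:1 ratio.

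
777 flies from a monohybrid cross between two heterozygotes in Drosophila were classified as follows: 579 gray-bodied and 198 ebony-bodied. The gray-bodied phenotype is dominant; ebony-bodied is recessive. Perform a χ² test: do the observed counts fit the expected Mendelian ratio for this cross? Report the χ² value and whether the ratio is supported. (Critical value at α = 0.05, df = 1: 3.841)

For a monohybrid cross between heterozygotes with complete dominance, the expected phenotypic ratio is 3:1.
Total ratio parts = 4. Expected numbers out of 777:
  gray-bodied: 777 × 3/4 = 582.75
  ebony-bodied: 777 × 1/4 = 194.25
χ² = Σ (O − E)² / E
  gray-bodied: (579 − 582.75)² / 582.75 = 0.0241
  ebony-bodied: (198 − 194.25)² / 194.25 = 0.0724
χ² = 0.0241 + 0.0724 = 0.0965 ≈ 0.097
Degrees of freedom = 2 − 1 = 1; critical value at α = 0.05 is 3.841.
Since 0.097 < 3.841, we fail to reject the null hypothesis — the data are consistent with the 3:1 ratio.

0.097; consistent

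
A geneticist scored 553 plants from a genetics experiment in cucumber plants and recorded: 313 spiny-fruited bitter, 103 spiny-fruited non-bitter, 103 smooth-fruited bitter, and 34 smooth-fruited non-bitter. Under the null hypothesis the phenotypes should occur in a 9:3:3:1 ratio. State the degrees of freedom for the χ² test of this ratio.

3

A goodness-of-fit test with 4 phenotype classes has df = 4 − 1 = 3.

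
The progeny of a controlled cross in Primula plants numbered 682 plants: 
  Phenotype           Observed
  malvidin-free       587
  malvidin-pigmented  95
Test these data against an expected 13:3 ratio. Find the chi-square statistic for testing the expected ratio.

10.402

Under the 13:3 hypothesis (Σ ratio = 16, N = 682):
  malvidin-free: 682 × 13/16 = 554.125
  malvidin-pigmented: 682 × 3/16 = 127.875
χ² = Σ (O − E)² / E
  malvidin-free: (587 − 554.125)² / 554.125 = 1.9504
  malvidin-pigmented: (95 − 127.875)² / 127.875 = 8.4517
χ² = 1.9504 + 8.4517 = 10.4021 ≈ 10.402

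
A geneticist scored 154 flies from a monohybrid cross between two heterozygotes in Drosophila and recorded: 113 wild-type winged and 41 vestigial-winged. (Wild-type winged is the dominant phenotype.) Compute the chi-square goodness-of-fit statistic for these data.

For a monohybrid cross between heterozygotes with complete dominance, the expected phenotypic ratio is 3:1.
Under the 3:1 hypothesis (Σ ratio = 4, N = 154):
  wild-type winged: 154 × 3/4 = 115.5
  vestigial-winged: 154 × 1/4 = 38.5
χ² = Σ (O − E)² / E
  wild-type winged: (113 − 115.5)² / 115.5 = 0.0541
  vestigial-winged: (41 − 38.5)² / 38.5 = 0.1623
χ² = 0.0541 + 0.1623 = 0.2164 ≈ 0.216

0.216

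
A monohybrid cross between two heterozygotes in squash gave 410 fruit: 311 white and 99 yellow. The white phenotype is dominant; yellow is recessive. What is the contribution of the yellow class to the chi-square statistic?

0.120

For a monohybrid cross between heterozygotes with complete dominance, the expected phenotypic ratio is 3:1.
Total ratio parts = 4. Expected numbers out of 410:
  white: 410 × 3/4 = 307.5
  yellow: 410 × 1/4 = 102.5
Contribution of yellow: (99 − 102.5)² / 102.5 = 0.1195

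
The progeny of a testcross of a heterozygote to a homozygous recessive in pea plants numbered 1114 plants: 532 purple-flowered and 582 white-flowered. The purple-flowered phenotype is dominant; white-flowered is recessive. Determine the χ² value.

2.244

A testcross of a heterozygote (Aa × aa) gives a 1:1 phenotypic ratio.
Total ratio parts = 2. Expected numbers out of 1114:
  purple-flowered: 1114 × 1/2 = 557
  white-flowered: 1114 × 1/2 = 557
χ² = Σ (O − E)² / E
  purple-flowered: (532 − 557)² / 557 = 1.1221
  white-flowered: (582 − 557)² / 557 = 1.1221
χ² = 1.1221 + 1.1221 = 2.2442 ≈ 2.244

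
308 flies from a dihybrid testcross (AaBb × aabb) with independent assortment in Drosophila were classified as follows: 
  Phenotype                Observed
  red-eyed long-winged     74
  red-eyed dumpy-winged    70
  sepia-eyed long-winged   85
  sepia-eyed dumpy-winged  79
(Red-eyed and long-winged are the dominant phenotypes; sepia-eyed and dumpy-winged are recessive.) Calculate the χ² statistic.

1.636

A dihybrid testcross with independent assortment gives a 1:1:1:1 ratio.
Total ratio parts = 4. Expected numbers out of 308:
  red-eyed long-winged: 308 × 1/4 = 77
  red-eyed dumpy-winged: 308 × 1/4 = 77
  sepia-eyed long-winged: 308 × 1/4 = 77
  sepia-eyed dumpy-winged: 308 × 1/4 = 77
χ² = Σ (O − E)² / E
  red-eyed long-winged: (74 − 77)² / 77 = 0.1169
  red-eyed dumpy-winged: (70 − 77)² / 77 = 0.6364
  sepia-eyed long-winged: (85 − 77)² / 77 = 0.8312
  sepia-eyed dumpy-winged: (79 − 77)² / 77 = 0.0519
χ² = 0.1169 + 0.6364 + 0.8312 + 0.0519 = 1.6364 ≈ 1.636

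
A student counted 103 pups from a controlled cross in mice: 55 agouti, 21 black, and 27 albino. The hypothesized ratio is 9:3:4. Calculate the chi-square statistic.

0.357

The 9:3:4 ratio has 16 parts, so with N = 103 the expected counts are:
  agouti: 103 × 9/16 = 57.9375
  black: 103 × 3/16 = 19.3125
  albino: 103 × 4/16 = 25.75
χ² = Σ (O − E)² / E
  agouti: (55 − 57.9375)² / 57.9375 = 0.1489
  black: (21 − 19.3125)² / 19.3125 = 0.1475
  albino: (27 − 25.75)² / 25.75 = 0.0607
χ² = 0.1489 + 0.1475 + 0.0607 = 0.3571 ≈ 0.357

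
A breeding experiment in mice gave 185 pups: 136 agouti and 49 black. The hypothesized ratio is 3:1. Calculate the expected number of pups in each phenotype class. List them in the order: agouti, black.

138.75, 46.25

The 3:1 ratio has 4 parts, so with N = 185 the expected counts are:
  agouti: 185 × 3/4 = 138.75
  black: 185 × 1/4 = 46.25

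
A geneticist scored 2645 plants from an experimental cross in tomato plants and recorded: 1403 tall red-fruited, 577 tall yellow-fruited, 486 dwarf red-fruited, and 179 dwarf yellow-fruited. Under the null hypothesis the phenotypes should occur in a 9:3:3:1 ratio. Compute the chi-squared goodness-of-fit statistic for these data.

19.417

Total ratio parts = 16. Expected numbers out of 2645:
  tall red-fruited: 2645 × 9/16 = 1487.8125
  tall yellow-fruited: 2645 × 3/16 = 495.9375
  dwarf red-fruited: 2645 × 3/16 = 495.9375
  dwarf yellow-fruited: 2645 × 1/16 = 165.3125
χ² = Σ (O − E)² / E
  tall red-fruited: (1403 − 1487.8125)² / 1487.8125 = 4.8347
  tall yellow-fruited: (577 − 495.9375)² / 495.9375 = 13.2499
  dwarf red-fruited: (486 − 495.9375)² / 495.9375 = 0.1991
  dwarf yellow-fruited: (179 − 165.3125)² / 165.3125 = 1.1333
χ² = 4.8347 + 13.2499 + 0.1991 + 1.1333 = 19.417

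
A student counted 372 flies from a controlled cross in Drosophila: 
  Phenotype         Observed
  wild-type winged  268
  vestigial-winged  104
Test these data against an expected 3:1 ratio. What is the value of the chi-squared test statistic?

1.735

Under the 3:1 hypothesis (Σ ratio = 4, N = 372):
  wild-type winged: 372 × 3/4 = 279
  vestigial-winged: 372 × 1/4 = 93
χ² = Σ (O − E)² / E
  wild-type winged: (268 − 279)² / 279 = 0.4337
  vestigial-winged: (104 − 93)² / 93 = 1.3011
χ² = 0.4337 + 1.3011 = 1.7348 ≈ 1.735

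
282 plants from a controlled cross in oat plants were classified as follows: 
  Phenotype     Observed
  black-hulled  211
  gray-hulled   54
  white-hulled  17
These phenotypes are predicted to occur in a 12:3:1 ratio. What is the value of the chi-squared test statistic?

Total ratio parts = 16. Expected numbers out of 282:
  black-hulled: 282 × 12/16 = 211.5
  gray-hulled: 282 × 3/16 = 52.875
  white-hulled: 282 × 1/16 = 17.625
χ² = Σ (O − E)² / E
  black-hulled: (211 − 211.5)² / 211.5 = 0.0012
  gray-hulled: (54 − 52.875)² / 52.875 = 0.0239
  white-hulled: (17 − 17.625)² / 17.625 = 0.0222
χ² = 0.0012 + 0.0239 + 0.0222 = 0.0473 ≈ 0.047

0.047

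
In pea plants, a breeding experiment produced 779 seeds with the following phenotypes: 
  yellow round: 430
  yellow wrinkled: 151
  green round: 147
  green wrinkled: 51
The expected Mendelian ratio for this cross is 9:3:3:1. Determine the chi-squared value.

0.436

Under the 9:3:3:1 hypothesis (Σ ratio = 16, N = 779):
  yellow round: 779 × 9/16 = 438.1875
  yellow wrinkled: 779 × 3/16 = 146.0625
  green round: 779 × 3/16 = 146.0625
  green wrinkled: 779 × 1/16 = 48.6875
χ² = Σ (O − E)² / E
  yellow round: (430 − 438.1875)² / 438.1875 = 0.1530
  yellow wrinkled: (151 − 146.0625)² / 146.0625 = 0.1669
  green round: (147 − 146.0625)² / 146.0625 = 0.0060
  green wrinkled: (51 − 48.6875)² / 48.6875 = 0.1098
χ² = 0.1530 + 0.1669 + 0.0060 + 0.1098 = 0.4357 ≈ 0.436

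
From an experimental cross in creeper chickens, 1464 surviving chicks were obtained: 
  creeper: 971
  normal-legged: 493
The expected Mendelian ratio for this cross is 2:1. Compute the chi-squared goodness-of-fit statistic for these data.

0.077

Expected counts for N = 1464 under a 2:1 ratio (total parts = 3):
  creeper: 1464 × 2/3 = 976
  normal-legged: 1464 × 1/3 = 488
χ² = Σ (O − E)² / E
  creeper: (971 − 976)² / 976 = 0.0256
  normal-legged: (493 − 488)² / 488 = 0.0512
χ² = 0.0256 + 0.0512 = 0.0768 ≈ 0.077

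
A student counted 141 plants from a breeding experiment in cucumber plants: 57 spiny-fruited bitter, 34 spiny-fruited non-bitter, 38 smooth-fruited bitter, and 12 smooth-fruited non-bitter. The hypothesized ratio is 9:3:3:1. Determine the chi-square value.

14.650

Under the 9:3:3:1 hypothesis (Σ ratio = 16, N = 141):
  spiny-fruited bitter: 141 × 9/16 = 79.3125
  spiny-fruited non-bitter: 141 × 3/16 = 26.4375
  smooth-fruited bitter: 141 × 3/16 = 26.4375
  smooth-fruited non-bitter: 141 × 1/16 = 8.8125
χ² = Σ (O − E)² / E
  spiny-fruited bitter: (57 − 79.3125)² / 79.3125 = 6.2770
  spiny-fruited non-bitter: (34 − 26.4375)² / 26.4375 = 2.1633
  smooth-fruited bitter: (38 − 26.4375)² / 26.4375 = 5.0569
  smooth-fruited non-bitter: (12 − 8.8125)² / 8.8125 = 1.1529
χ² = 6.2770 + 2.1633 + 5.0569 + 1.1529 = 14.6501 ≈ 14.650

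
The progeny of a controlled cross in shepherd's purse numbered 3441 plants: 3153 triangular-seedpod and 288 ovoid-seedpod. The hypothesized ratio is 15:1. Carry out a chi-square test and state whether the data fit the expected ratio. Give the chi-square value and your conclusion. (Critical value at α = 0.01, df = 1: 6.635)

26.386; not consistent

Total ratio parts = 16. Expected numbers out of 3441:
  triangular-seedpod: 3441 × 15/16 = 3225.9375
  ovoid-seedpod: 3441 × 1/16 = 215.0625
χ² = Σ (O − E)² / E
  triangular-seedpod: (3153 − 3225.9375)² / 3225.9375 = 1.6491
  ovoid-seedpod: (288 − 215.0625)² / 215.0625 = 24.7364
χ² = 1.6491 + 24.7364 = 26.3855 ≈ 26.386
Degrees of freedom = 2 − 1 = 1; critical value at α = 0.01 is 6.635.
Since 26.386 > 6.635, we reject the null hypothesis — the data do not fit the 15:1 ratio.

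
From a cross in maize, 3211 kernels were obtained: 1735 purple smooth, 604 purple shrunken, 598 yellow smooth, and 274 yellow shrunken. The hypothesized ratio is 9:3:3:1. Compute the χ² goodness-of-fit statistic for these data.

Expected counts for N = 3211 under a 9:3:3:1 ratio (total parts = 16):
  purple smooth: 3211 × 9/16 = 1806.1875
  purple shrunken: 3211 × 3/16 = 602.0625
  yellow smooth: 3211 × 3/16 = 602.0625
  yellow shrunken: 3211 × 1/16 = 200.6875
χ² = Σ (O − E)² / E
  purple smooth: (1735 − 1806.1875)² / 1806.1875 = 2.8057
  purple shrunken: (604 − 602.0625)² / 602.0625 = 0.0062
  yellow smooth: (598 − 602.0625)² / 602.0625 = 0.0274
  yellow shrunken: (274 − 200.6875)² / 200.6875 = 26.7816
χ² = 2.8057 + 0.0062 + 0.0274 + 26.7816 = 29.6209 ≈ 29.621

29.621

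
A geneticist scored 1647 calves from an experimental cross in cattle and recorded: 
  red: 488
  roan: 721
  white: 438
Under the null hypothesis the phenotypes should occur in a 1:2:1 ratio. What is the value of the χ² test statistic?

28.552

Expected counts for N = 1647 under a 1:2:1 ratio (total parts = 4):
  red: 1647 × 1/4 = 411.75
  roan: 1647 × 2/4 = 823.5
  white: 1647 × 1/4 = 411.75
χ² = Σ (O − E)² / E
  red: (488 − 411.75)² / 411.75 = 14.1204
  roan: (721 − 823.5)² / 823.5 = 12.7580
  white: (438 − 411.75)² / 411.75 = 1.6735
χ² = 14.1204 + 12.7580 + 1.6735 = 28.5519 ≈ 28.552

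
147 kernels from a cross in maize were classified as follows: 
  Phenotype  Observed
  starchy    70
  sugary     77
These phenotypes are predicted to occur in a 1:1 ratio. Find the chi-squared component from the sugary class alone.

Total ratio parts = 2. Expected numbers out of 147:
  starchy: 147 × 1/2 = 73.5
  sugary: 147 × 1/2 = 73.5
Contribution of sugary: (77 − 73.5)² / 73.5 = 0.1667

0.167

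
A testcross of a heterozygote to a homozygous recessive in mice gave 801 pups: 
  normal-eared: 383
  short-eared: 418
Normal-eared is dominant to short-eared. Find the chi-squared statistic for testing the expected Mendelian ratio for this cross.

1.529

A testcross of a heterozygote (Aa × aa) gives a 1:1 phenotypic ratio.
Under the 1:1 hypothesis (Σ ratio = 2, N = 801):
  normal-eared: 801 × 1/2 = 400.5
  short-eared: 801 × 1/2 = 400.5
χ² = Σ (O − E)² / E
  normal-eared: (383 − 400.5)² / 400.5 = 0.7647
  short-eared: (418 − 400.5)² / 400.5 = 0.7647
χ² = 0.7647 + 0.7647 = 1.5294 ≈ 1.529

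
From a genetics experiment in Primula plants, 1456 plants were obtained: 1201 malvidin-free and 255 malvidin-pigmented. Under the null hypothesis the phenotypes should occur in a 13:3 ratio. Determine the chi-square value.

1.461

The 13:3 ratio has 16 parts, so with N = 1456 the expected counts are:
  malvidin-free: 1456 × 13/16 = 1183
  malvidin-pigmented: 1456 × 3/16 = 273
χ² = Σ (O − E)² / E
  malvidin-free: (1201 − 1183)² / 1183 = 0.2739
  malvidin-pigmented: (255 − 273)² / 273 = 1.1868
χ² = 0.2739 + 1.1868 = 1.4607 ≈ 1.461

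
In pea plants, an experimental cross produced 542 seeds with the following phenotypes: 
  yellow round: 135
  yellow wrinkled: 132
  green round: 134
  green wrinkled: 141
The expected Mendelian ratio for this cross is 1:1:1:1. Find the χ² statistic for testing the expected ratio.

Under the 1:1:1:1 hypothesis (Σ ratio = 4, N = 542):
  yellow round: 542 × 1/4 = 135.5
  yellow wrinkled: 542 × 1/4 = 135.5
  green round: 542 × 1/4 = 135.5
  green wrinkled: 542 × 1/4 = 135.5
χ² = Σ (O − E)² / E
  yellow round: (135 − 135.5)² / 135.5 = 0.0018
  yellow wrinkled: (132 − 135.5)² / 135.5 = 0.0904
  green round: (134 − 135.5)² / 135.5 = 0.0166
  green wrinkled: (141 − 135.5)² / 135.5 = 0.2232
χ² = 0.0018 + 0.0904 + 0.0166 + 0.2232 = 0.332

0.332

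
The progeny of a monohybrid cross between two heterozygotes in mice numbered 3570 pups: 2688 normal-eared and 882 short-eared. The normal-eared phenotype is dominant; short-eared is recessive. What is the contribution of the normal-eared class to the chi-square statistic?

For a monohybrid cross between heterozygotes with complete dominance, the expected phenotypic ratio is 3:1.
Under the 3:1 hypothesis (Σ ratio = 4, N = 3570):
  normal-eared: 3570 × 3/4 = 2677.5
  short-eared: 3570 × 1/4 = 892.5
Contribution of normal-eared: (2688 − 2677.5)² / 2677.5 = 0.0412

0.041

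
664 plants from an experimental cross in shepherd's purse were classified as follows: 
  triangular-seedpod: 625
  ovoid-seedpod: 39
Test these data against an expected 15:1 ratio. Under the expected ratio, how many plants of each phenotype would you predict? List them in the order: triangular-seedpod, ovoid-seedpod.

Under the 15:1 hypothesis (Σ ratio = 16, N = 664):
  triangular-seedpod: 664 × 15/16 = 622.5
  ovoid-seedpod: 664 × 1/16 = 41.5

622.5, 41.5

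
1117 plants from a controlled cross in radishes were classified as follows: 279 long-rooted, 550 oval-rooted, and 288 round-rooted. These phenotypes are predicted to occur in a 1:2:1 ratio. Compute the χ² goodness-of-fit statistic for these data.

The 1:2:1 ratio has 4 parts, so with N = 1117 the expected counts are:
  long-rooted: 1117 × 1/4 = 279.25
  oval-rooted: 1117 × 2/4 = 558.5
  round-rooted: 1117 × 1/4 = 279.25
χ² = Σ (O − E)² / E
  long-rooted: (279 − 279.25)² / 279.25 = 0.0002
  oval-rooted: (550 − 558.5)² / 558.5 = 0.1294
  round-rooted: (288 − 279.25)² / 279.25 = 0.2742
χ² = 0.0002 + 0.1294 + 0.2742 = 0.4038 ≈ 0.404

0.404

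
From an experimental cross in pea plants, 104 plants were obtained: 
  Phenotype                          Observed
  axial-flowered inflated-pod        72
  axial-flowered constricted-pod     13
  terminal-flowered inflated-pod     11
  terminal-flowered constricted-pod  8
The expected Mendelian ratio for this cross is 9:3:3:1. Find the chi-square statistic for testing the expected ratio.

Under the 9:3:3:1 hypothesis (Σ ratio = 16, N = 104):
  axial-flowered inflated-pod: 104 × 9/16 = 58.5
  axial-flowered constricted-pod: 104 × 3/16 = 19.5
  terminal-flowered inflated-pod: 104 × 3/16 = 19.5
  terminal-flowered constricted-pod: 104 × 1/16 = 6.5
χ² = Σ (O − E)² / E
  axial-flowered inflated-pod: (72 − 58.5)² / 58.5 = 3.1154
  axial-flowered constricted-pod: (13 − 19.5)² / 19.5 = 2.1667
  terminal-flowered inflated-pod: (11 − 19.5)² / 19.5 = 3.7051
  terminal-flowered constricted-pod: (8 − 6.5)² / 6.5 = 0.3462
χ² = 3.1154 + 2.1667 + 3.7051 + 0.3462 = 9.3334 ≈ 9.333

9.333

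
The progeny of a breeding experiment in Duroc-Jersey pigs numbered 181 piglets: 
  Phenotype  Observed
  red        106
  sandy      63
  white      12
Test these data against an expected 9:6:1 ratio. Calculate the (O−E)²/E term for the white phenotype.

0.042

The 9:6:1 ratio has 16 parts, so with N = 181 the expected counts are:
  red: 181 × 9/16 = 101.8125
  sandy: 181 × 6/16 = 67.875
  white: 181 × 1/16 = 11.3125
Contribution of white: (12 − 11.3125)² / 11.3125 = 0.0418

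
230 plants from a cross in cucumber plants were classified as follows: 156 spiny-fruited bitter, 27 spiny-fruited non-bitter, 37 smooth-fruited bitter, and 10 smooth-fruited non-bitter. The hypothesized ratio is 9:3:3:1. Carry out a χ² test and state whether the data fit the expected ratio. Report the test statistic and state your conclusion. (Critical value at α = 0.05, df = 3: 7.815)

13.710; not consistent

Expected counts for N = 230 under a 9:3:3:1 ratio (total parts = 16):
  spiny-fruited bitter: 230 × 9/16 = 129.375
  spiny-fruited non-bitter: 230 × 3/16 = 43.125
  smooth-fruited bitter: 230 × 3/16 = 43.125
  smooth-fruited non-bitter: 230 × 1/16 = 14.375
χ² = Σ (O − E)² / E
  spiny-fruited bitter: (156 − 129.375)² / 129.375 = 5.4793
  spiny-fruited non-bitter: (27 − 43.125)² / 43.125 = 6.0293
  smooth-fruited bitter: (37 − 43.125)² / 43.125 = 0.8699
  smooth-fruited non-bitter: (10 − 14.375)² / 14.375 = 1.3315
χ² = 5.4793 + 6.0293 + 0.8699 + 1.3315 = 13.710
Degrees of freedom = 4 − 1 = 3; critical value at α = 0.05 is 7.815.
Since 13.710 > 7.815, we reject the null hypothesis — the data do not fit the 9:3:3:1 ratio.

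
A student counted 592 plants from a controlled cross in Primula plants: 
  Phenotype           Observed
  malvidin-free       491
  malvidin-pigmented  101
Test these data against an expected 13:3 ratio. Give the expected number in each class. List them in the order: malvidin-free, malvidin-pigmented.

Expected counts for N = 592 under a 13:3 ratio (total parts = 16):
  malvidin-free: 592 × 13/16 = 481
  malvidin-pigmented: 592 × 3/16 = 111

481, 111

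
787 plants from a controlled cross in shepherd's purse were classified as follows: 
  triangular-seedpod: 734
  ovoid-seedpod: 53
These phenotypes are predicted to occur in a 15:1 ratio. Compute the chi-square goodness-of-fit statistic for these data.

0.315

Total ratio parts = 16. Expected numbers out of 787:
  triangular-seedpod: 787 × 15/16 = 737.8125
  ovoid-seedpod: 787 × 1/16 = 49.1875
χ² = Σ (O − E)² / E
  triangular-seedpod: (734 − 737.8125)² / 737.8125 = 0.0197
  ovoid-seedpod: (53 − 49.1875)² / 49.1875 = 0.2955
χ² = 0.0197 + 0.2955 = 0.3152 ≈ 0.315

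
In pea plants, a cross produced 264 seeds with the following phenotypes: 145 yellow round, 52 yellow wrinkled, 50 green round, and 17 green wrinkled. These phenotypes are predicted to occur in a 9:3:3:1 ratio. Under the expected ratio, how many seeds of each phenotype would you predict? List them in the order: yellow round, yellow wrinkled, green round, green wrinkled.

The 9:3:3:1 ratio has 16 parts, so with N = 264 the expected counts are:
  yellow round: 264 × 9/16 = 148.5
  yellow wrinkled: 264 × 3/16 = 49.5
  green round: 264 × 3/16 = 49.5
  green wrinkled: 264 × 1/16 = 16.5

148.5, 49.5, 49.5, 16.5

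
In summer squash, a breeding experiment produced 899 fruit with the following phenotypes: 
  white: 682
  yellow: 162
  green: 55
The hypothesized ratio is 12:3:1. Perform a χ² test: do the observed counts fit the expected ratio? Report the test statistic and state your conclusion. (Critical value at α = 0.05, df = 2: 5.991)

Total ratio parts = 16. Expected numbers out of 899:
  white: 899 × 12/16 = 674.25
  yellow: 899 × 3/16 = 168.5625
  green: 899 × 1/16 = 56.1875
χ² = Σ (O − E)² / E
  white: (682 − 674.25)² / 674.25 = 0.0891
  yellow: (162 − 168.5625)² / 168.5625 = 0.2555
  green: (55 − 56.1875)² / 56.1875 = 0.0251
χ² = 0.0891 + 0.2555 + 0.0251 = 0.3697 ≈ 0.370
Degrees of freedom = 3 − 1 = 2; critical value at α = 0.05 is 5.991.
Since 0.370 < 5.991, we fail to reject the null hypothesis — the data are consistent with the 12:3:1 ratio.

0.370; consistent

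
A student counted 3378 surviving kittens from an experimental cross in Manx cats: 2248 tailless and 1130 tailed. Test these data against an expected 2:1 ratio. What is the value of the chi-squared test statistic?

0.021

The 2:1 ratio has 3 parts, so with N = 3378 the expected counts are:
  tailless: 3378 × 2/3 = 2252
  tailed: 3378 × 1/3 = 1126
χ² = Σ (O − E)² / E
  tailless: (2248 − 2252)² / 2252 = 0.0071
  tailed: (1130 − 1126)² / 1126 = 0.0142
χ² = 0.0071 + 0.0142 = 0.0213 ≈ 0.021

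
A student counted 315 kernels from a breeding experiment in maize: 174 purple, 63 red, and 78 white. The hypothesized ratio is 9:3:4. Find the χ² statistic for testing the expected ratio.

Expected counts for N = 315 under a 9:3:4 ratio (total parts = 16):
  purple: 315 × 9/16 = 177.1875
  red: 315 × 3/16 = 59.0625
  white: 315 × 4/16 = 78.75
χ² = Σ (O − E)² / E
  purple: (174 − 177.1875)² / 177.1875 = 0.0573
  red: (63 − 59.0625)² / 59.0625 = 0.2625
  white: (78 − 78.75)² / 78.75 = 0.0071
χ² = 0.0573 + 0.2625 + 0.0071 = 0.3269 ≈ 0.327

0.327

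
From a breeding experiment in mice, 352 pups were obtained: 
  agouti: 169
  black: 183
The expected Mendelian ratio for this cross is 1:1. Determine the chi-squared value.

Expected counts for N = 352 under a 1:1 ratio (total parts = 2):
  agouti: 352 × 1/2 = 176
  black: 352 × 1/2 = 176
χ² = Σ (O − E)² / E
  agouti: (169 − 176)² / 176 = 0.2784
  black: (183 − 176)² / 176 = 0.2784
χ² = 0.2784 + 0.2784 = 0.5568 ≈ 0.557

0.557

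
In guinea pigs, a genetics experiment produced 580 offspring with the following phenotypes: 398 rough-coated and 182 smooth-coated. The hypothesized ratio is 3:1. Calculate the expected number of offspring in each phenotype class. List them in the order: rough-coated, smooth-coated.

435, 145

Under the 3:1 hypothesis (Σ ratio = 4, N = 580):
  rough-coated: 580 × 3/4 = 435
  smooth-coated: 580 × 1/4 = 145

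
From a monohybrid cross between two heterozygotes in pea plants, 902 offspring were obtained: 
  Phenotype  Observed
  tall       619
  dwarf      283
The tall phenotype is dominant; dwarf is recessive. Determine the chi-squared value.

19.549

For a monohybrid cross between heterozygotes with complete dominance, the expected phenotypic ratio is 3:1.
Total ratio parts = 4. Expected numbers out of 902:
  tall: 902 × 3/4 = 676.5
  dwarf: 902 × 1/4 = 225.5
χ² = Σ (O − E)² / E
  tall: (619 − 676.5)² / 676.5 = 4.8873
  dwarf: (283 − 225.5)² / 225.5 = 14.6619
χ² = 4.8873 + 14.6619 = 19.5492 ≈ 19.549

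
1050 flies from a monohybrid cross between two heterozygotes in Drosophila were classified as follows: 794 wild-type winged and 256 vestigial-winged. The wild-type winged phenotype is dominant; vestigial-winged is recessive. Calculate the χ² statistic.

For a monohybrid cross between heterozygotes with complete dominance, the expected phenotypic ratio is 3:1.
Total ratio parts = 4. Expected numbers out of 1050:
  wild-type winged: 1050 × 3/4 = 787.5
  vestigial-winged: 1050 × 1/4 = 262.5
χ² = Σ (O − E)² / E
  wild-type winged: (794 − 787.5)² / 787.5 = 0.0537
  vestigial-winged: (256 − 262.5)² / 262.5 = 0.1610
χ² = 0.0537 + 0.1610 = 0.2147 ≈ 0.215

0.215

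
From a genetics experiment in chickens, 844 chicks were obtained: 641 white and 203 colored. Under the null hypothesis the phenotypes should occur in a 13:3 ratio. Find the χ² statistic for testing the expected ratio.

Expected counts for N = 844 under a 13:3 ratio (total parts = 16):
  white: 844 × 13/16 = 685.75
  colored: 844 × 3/16 = 158.25
χ² = Σ (O − E)² / E
  white: (641 − 685.75)² / 685.75 = 2.9203
  colored: (203 − 158.25)² / 158.25 = 12.6544
χ² = 2.9203 + 12.6544 = 15.5747 ≈ 15.575

15.575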